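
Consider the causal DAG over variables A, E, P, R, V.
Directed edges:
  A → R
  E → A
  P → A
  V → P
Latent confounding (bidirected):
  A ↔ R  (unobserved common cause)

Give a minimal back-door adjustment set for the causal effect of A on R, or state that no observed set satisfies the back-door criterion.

desc(A)\{A}={R}; candidates ⊆ {E,P,V}.
A↔R: latent back-door arc(s) into A.
size 0: {}; under {} A still reaches {E,P,R,V} ∋ R.
size 1: {E}, {P}, {V}; under {E} A still reaches {P,R,V} ∋ R.
size 2: {E,P}, {E,V}, {P,V}; under {E,P} A still reaches {R} ∋ R.
A↔R cannot be blocked by any observed set — no back-door set.

A→R: no observed back-door set.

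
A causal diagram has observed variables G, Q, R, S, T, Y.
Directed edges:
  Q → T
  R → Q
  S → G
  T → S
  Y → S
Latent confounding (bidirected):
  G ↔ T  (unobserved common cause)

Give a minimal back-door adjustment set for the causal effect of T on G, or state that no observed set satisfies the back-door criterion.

T→G: no observed back-door set.

desc(T)\{T}={G,S}; candidates ⊆ {Q,R,Y}.
T↔G: latent back-door arc(s) into T.
size 0: {}; under {} T still reaches {G,Q,R} ∋ G.
size 1: {Q}, {R}, {Y}; under {Q} T still reaches {G} ∋ G.
size 2: {Q,R}, {Q,Y}, {R,Y}; under {Q,R} T still reaches {G} ∋ G.
T↔G cannot be blocked by any observed set — no back-door set.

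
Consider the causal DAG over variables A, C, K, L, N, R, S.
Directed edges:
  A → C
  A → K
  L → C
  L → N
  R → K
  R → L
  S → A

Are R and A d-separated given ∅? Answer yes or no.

Yes — R ⊥ A | ∅.

Bayes-Ball from R | ∅ reaches {C,K,L,N}.
A ∉ reach(R|∅) ⇒ R ⊥ A | ∅.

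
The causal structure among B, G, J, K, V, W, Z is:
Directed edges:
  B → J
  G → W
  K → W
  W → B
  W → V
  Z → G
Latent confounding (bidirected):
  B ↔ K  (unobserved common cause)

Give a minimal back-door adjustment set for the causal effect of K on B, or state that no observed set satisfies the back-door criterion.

K→B: no observed back-door set.

desc(K)\{K}={B,J,V,W}; candidates ⊆ {G,Z}.
K↔B: latent back-door arc(s) into K.
size 0: {}; under {} K still reaches {B,J} ∋ B.
size 1: {G}, {Z}; under {G} K still reaches {B,J} ∋ B.
size 2: {G,Z}; under {G,Z} K still reaches {B,J} ∋ B.
K↔B cannot be blocked by any observed set — no back-door set.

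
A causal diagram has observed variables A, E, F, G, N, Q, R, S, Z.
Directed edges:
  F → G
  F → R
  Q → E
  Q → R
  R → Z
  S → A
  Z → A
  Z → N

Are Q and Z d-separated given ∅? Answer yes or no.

Bayes-Ball from Q | ∅ reaches {A,E,N,R,Z}.
Z ∈ reach(Q|∅) ⇒ Q ⊥̸ Z | ∅.

No — Q and Z are d-connected given ∅.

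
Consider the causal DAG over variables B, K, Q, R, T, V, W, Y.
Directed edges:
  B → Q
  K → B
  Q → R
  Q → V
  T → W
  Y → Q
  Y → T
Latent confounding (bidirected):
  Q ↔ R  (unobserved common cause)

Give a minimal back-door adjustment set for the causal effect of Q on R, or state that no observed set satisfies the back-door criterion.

Q→R: no observed back-door set.

desc(Q)\{Q}={R,V}; candidates ⊆ {B,K,T,W,Y}.
Q↔R: latent back-door arc(s) into Q.
size 0: {}; under {} Q still reaches {B,K,R,T,W,Y} ∋ R.
size 1: {B}, {K}, {T} …(+2); under {B} Q still reaches {R,T,W,Y} ∋ R.
size 2: {B,K}, {B,T}, {B,W} …(+7); under {B,K} Q still reaches {R,T,W,Y} ∋ R.
Q↔R cannot be blocked by any observed set — no back-door set.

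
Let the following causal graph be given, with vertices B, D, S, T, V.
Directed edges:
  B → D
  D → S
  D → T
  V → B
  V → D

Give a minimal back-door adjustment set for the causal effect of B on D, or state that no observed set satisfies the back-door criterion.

desc(B)\{B}={D,S,T}; candidates ⊆ {V}.
size 0: {}; under {} B still reaches {D,S,T,V} ∋ D.
{V}: B⊥D given {V} in G with B→· removed — back-door holds.

B→D: minimal back-door set {V}.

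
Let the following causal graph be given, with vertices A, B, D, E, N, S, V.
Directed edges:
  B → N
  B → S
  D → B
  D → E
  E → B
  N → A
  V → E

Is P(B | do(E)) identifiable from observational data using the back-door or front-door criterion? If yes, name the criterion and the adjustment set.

P(B|do(E)): backdoor, adjust for {D}.

desc(E)\{E}={A,B,N,S}; candidates ⊆ {D,V}.
size 0: {}; under {} E still reaches {A,B,D,N,S,V} ∋ B.
{D}: E⊥B given {D} in G with E→· removed — back-door holds.
P(B|do(E)) = Σ_{D} P(B|E,D)·P(D).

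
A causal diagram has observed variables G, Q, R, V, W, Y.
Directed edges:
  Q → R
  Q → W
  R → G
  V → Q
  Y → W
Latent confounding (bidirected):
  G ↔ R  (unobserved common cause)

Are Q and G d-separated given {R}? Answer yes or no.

No — Q and G are d-connected given {R}.

Bayes-Ball from Q | {R} reaches {G,V,W}.
G ∈ reach(Q|{R}) ⇒ Q ⊥̸ G | {R}.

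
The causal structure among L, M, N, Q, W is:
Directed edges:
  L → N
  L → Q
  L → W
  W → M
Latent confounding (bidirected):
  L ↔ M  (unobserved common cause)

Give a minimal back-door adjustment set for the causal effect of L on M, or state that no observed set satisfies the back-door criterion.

L→M: no observed back-door set.

desc(L)\{L}={M,N,Q,W}; candidates ⊆ {—}.
L↔M: latent back-door arc(s) into L.
size 0: {}; under {} L still reaches {M} ∋ M.
L↔M cannot be blocked by any observed set — no back-door set.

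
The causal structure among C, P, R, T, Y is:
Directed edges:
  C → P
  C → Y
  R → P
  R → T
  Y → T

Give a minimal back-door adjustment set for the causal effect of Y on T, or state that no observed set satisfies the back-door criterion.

desc(Y)\{Y}={T}; candidates ⊆ {C,P,R}.
∅: Y⊥T given ∅ in G with Y→· removed — back-door holds.

Y→T: minimal back-door set ∅.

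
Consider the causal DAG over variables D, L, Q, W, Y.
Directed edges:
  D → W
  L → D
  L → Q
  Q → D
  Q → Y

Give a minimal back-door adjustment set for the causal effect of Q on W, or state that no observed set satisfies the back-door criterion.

Q→W: minimal back-door set {L}.

desc(Q)\{Q}={D,W,Y}; candidates ⊆ {L}.
size 0: {}; under {} Q still reaches {D,L,W} ∋ W.
{L}: Q⊥W given {L} in G with Q→· removed — back-door holds.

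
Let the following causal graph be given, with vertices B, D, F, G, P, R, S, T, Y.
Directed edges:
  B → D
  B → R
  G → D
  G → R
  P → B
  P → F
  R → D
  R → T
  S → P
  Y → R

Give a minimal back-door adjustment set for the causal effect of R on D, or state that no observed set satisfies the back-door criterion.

desc(R)\{R}={D,T}; candidates ⊆ {B,F,G,P,S,Y}.
size 0: {}; under {} R still reaches {B,D,F,G,P,S,Y} ∋ D.
size 1: {B}, {F}, {G} …(+3); under {B} R still reaches {D,G,Y} ∋ D.
{B,G}: R⊥D given {B,G} in G with R→· removed — back-door holds.

R→D: minimal back-door set {B, G}.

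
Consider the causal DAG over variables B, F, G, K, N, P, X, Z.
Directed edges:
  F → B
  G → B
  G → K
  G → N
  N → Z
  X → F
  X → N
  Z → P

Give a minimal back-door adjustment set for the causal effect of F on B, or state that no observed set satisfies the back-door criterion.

desc(F)\{F}={B}; candidates ⊆ {G,K,N,P,X,Z}.
∅: F⊥B given ∅ in G with F→· removed — back-door holds.

F→B: minimal back-door set ∅.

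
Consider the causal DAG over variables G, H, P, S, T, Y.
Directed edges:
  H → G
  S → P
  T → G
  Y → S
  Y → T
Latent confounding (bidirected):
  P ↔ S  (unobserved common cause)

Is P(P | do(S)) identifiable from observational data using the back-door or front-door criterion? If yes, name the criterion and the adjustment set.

desc(S)\{S}={P}; candidates ⊆ {G,H,T,Y}.
S↔P: latent back-door arc(s) into S.
size 0: {}; under {} S still reaches {G,P,T,Y} ∋ P.
size 1: {G}, {H}, {T} …(+1); under {G} S still reaches {H,P,T,Y} ∋ P.
size 2: {G,H}, {G,T}, {G,Y} …(+3); under {G,H} S still reaches {P,T,Y} ∋ P.
S↔P cannot be blocked by any observed set — no back-door set.
No mediator lies on a directed S→…→P path.
Neither criterion identifies P(P|do(S)) in this graph.

P(P|do(S)): not identifiable (no BD/FD set).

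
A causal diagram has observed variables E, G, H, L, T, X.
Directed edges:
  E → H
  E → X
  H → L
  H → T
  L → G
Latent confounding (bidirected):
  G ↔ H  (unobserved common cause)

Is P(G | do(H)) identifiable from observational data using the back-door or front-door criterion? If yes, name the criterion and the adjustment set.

P(G|do(H)): frontdoor, adjust for {L}.

desc(H)\{H}={G,L,T}; candidates ⊆ {E,X}.
H↔G: latent back-door arc(s) into H.
size 0: {}; under {} H still reaches {E,G,X} ∋ G.
size 1: {E}, {X}; under {E} H still reaches {G} ∋ G.
size 2: {E,X}; under {E,X} H still reaches {G} ∋ G.
H↔G cannot be blocked by any observed set — no back-door set.
{L}: (i) intercepts every directed H→G path; (ii) no back-door H→{L}; (iii) {H} blocks every back-door {L}→G. Front-door holds.
P(G|do(H)) = Σ_{L} P(L|H) Σ_{H'} P(G|L,H')P(H').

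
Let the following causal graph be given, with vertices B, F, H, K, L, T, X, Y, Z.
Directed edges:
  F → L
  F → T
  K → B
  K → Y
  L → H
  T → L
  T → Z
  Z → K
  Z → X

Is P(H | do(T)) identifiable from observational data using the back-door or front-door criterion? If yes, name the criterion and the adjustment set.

P(H|do(T)): backdoor, adjust for {F}.

desc(T)\{T}={B,H,K,L,X,Y,Z}; candidates ⊆ {F}.
size 0: {}; under {} T still reaches {F,H,L} ∋ H.
{F}: T⊥H given {F} in G with T→· removed — back-door holds.
P(H|do(T)) = Σ_{F} P(H|T,F)·P(F).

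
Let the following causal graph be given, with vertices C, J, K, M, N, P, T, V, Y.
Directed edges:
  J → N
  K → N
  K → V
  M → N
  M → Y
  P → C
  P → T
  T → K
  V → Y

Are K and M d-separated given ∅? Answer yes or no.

Bayes-Ball from K | ∅ reaches {C,N,P,T,V,Y}.
M ∉ reach(K|∅) ⇒ K ⊥ M | ∅.

Yes — K ⊥ M | ∅.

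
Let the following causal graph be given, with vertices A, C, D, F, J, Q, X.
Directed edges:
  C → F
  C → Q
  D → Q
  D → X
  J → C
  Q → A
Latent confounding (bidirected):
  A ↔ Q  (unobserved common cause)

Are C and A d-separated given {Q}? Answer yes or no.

Bayes-Ball from C | {Q} reaches {A,D,F,J,X}.
A ∈ reach(C|{Q}) ⇒ C ⊥̸ A | {Q}.

No — C and A are d-connected given {Q}.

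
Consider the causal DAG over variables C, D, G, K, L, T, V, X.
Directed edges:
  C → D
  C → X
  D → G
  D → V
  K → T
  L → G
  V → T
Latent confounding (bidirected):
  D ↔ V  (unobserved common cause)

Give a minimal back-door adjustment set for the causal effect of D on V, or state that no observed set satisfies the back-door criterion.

D→V: no observed back-door set.

desc(D)\{D}={G,T,V}; candidates ⊆ {C,K,L,X}.
D↔V: latent back-door arc(s) into D.
size 0: {}; under {} D still reaches {C,T,V,X} ∋ V.
size 1: {C}, {K}, {L} …(+1); under {C} D still reaches {T,V} ∋ V.
size 2: {C,K}, {C,L}, {C,X} …(+3); under {C,K} D still reaches {T,V} ∋ V.
D↔V cannot be blocked by any observed set — no back-door set.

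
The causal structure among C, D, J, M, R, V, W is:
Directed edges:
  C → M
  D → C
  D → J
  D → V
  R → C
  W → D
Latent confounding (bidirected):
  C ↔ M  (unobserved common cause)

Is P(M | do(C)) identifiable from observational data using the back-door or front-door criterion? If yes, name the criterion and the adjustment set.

desc(C)\{C}={M}; candidates ⊆ {D,J,R,V,W}.
C↔M: latent back-door arc(s) into C.
size 0: {}; under {} C still reaches {D,J,M,R,V,W} ∋ M.
size 1: {D}, {J}, {R} …(+2); under {D} C still reaches {M,R} ∋ M.
size 2: {D,J}, {D,R}, {D,V} …(+7); under {D,J} C still reaches {M,R} ∋ M.
C↔M cannot be blocked by any observed set — no back-door set.
No mediator lies on a directed C→…→M path.
Neither criterion identifies P(M|do(C)) in this graph.

P(M|do(C)): not identifiable (no BD/FD set).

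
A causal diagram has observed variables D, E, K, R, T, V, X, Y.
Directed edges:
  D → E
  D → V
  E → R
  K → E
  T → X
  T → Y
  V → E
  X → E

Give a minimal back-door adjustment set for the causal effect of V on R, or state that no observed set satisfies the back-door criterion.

desc(V)\{V}={E,R}; candidates ⊆ {D,K,T,X,Y}.
size 0: {}; under {} V still reaches {D,E,R} ∋ R.
{D}: V⊥R given {D} in G with V→· removed — back-door holds.

V→R: minimal back-door set {D}.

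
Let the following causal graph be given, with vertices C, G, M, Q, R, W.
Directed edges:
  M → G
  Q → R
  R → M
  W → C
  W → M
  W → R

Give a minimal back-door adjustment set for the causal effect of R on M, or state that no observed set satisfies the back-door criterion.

R→M: minimal back-door set {W}.

desc(R)\{R}={G,M}; candidates ⊆ {C,Q,W}.
size 0: {}; under {} R still reaches {C,G,M,Q,W} ∋ M.
{W}: R⊥M given {W} in G with R→· removed — back-door holds.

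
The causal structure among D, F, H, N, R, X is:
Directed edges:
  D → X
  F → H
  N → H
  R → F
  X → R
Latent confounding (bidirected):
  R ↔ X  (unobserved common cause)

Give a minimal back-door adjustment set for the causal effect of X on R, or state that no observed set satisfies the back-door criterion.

X→R: no observed back-door set.

desc(X)\{X}={F,H,R}; candidates ⊆ {D,N}.
X↔R: latent back-door arc(s) into X.
size 0: {}; under {} X still reaches {D,F,H,R} ∋ R.
size 1: {D}, {N}; under {D} X still reaches {F,H,R} ∋ R.
size 2: {D,N}; under {D,N} X still reaches {F,H,R} ∋ R.
X↔R cannot be blocked by any observed set — no back-door set.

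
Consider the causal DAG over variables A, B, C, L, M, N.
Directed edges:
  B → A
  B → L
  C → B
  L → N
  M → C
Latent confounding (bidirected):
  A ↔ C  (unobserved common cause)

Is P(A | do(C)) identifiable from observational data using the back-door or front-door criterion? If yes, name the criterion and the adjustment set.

P(A|do(C)): frontdoor, adjust for {B}.

desc(C)\{C}={A,B,L,N}; candidates ⊆ {M}.
C↔A: latent back-door arc(s) into C.
size 0: {}; under {} C still reaches {A,M} ∋ A.
size 1: {M}; under {M} C still reaches {A} ∋ A.
C↔A cannot be blocked by any observed set — no back-door set.
{B}: (i) intercepts every directed C→A path; (ii) no back-door C→{B}; (iii) {C} blocks every back-door {B}→A. Front-door holds.
P(A|do(C)) = Σ_{B} P(B|C) Σ_{C'} P(A|B,C')P(C').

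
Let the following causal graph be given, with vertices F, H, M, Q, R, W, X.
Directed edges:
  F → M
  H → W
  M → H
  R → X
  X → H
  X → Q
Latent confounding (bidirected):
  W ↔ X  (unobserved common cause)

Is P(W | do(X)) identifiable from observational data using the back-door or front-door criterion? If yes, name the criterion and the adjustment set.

P(W|do(X)): frontdoor, adjust for {H}.

desc(X)\{X}={H,Q,W}; candidates ⊆ {F,M,R}.
X↔W: latent back-door arc(s) into X.
size 0: {}; under {} X still reaches {R,W} ∋ W.
size 1: {F}, {M}, {R}; under {F} X still reaches {R,W} ∋ W.
size 2: {F,M}, {F,R}, {M,R}; under {F,M} X still reaches {R,W} ∋ W.
X↔W cannot be blocked by any observed set — no back-door set.
{H}: (i) intercepts every directed X→W path; (ii) no back-door X→{H}; (iii) {X} blocks every back-door {H}→W. Front-door holds.
P(W|do(X)) = Σ_{H} P(H|X) Σ_{X'} P(W|H,X')P(X').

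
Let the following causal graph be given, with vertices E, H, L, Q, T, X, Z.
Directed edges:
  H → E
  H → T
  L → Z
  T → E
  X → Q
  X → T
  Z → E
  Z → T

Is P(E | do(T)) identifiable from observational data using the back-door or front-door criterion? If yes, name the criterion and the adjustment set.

desc(T)\{T}={E}; candidates ⊆ {H,L,Q,X,Z}.
size 0: {}; under {} T still reaches {E,H,L,Q,X,Z} ∋ E.
size 1: {H}, {L}, {Q} …(+2); under {H} T still reaches {E,L,Q,X,Z} ∋ E.
{H,Z}: T⊥E given {H,Z} in G with T→· removed — back-door holds.
P(E|do(T)) = Σ_{H,Z} P(E|T,H,Z)·P(H,Z).

P(E|do(T)): backdoor, adjust for {H, Z}.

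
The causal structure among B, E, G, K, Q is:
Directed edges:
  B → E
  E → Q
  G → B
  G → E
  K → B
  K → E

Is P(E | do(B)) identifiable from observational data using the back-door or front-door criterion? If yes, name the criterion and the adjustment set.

desc(B)\{B}={E,Q}; candidates ⊆ {G,K}.
size 0: {}; under {} B still reaches {E,G,K,Q} ∋ E.
size 1: {G}, {K}; under {G} B still reaches {E,K,Q} ∋ E.
{G,K}: B⊥E given {G,K} in G with B→· removed — back-door holds.
P(E|do(B)) = Σ_{G,K} P(E|B,G,K)·P(G,K).

P(E|do(B)): backdoor, adjust for {G, K}.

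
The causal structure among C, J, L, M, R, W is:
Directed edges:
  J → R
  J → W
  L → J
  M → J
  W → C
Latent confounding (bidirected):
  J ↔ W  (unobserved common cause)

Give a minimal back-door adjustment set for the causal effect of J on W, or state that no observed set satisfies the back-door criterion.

desc(J)\{J}={C,R,W}; candidates ⊆ {L,M}.
J↔W: latent back-door arc(s) into J.
size 0: {}; under {} J still reaches {C,L,M,W} ∋ W.
size 1: {L}, {M}; under {L} J still reaches {C,M,W} ∋ W.
size 2: {L,M}; under {L,M} J still reaches {C,W} ∋ W.
J↔W cannot be blocked by any observed set — no back-door set.

J→W: no observed back-door set.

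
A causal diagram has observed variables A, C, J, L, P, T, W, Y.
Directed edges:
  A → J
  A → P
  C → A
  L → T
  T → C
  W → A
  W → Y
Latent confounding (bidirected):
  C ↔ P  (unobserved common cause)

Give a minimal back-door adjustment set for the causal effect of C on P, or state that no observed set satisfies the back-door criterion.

desc(C)\{C}={A,J,P}; candidates ⊆ {L,T,W,Y}.
C↔P: latent back-door arc(s) into C.
size 0: {}; under {} C still reaches {L,P,T} ∋ P.
size 1: {L}, {T}, {W} …(+1); under {L} C still reaches {P,T} ∋ P.
size 2: {L,T}, {L,W}, {L,Y} …(+3); under {L,T} C still reaches {P} ∋ P.
C↔P cannot be blocked by any observed set — no back-door set.

C→P: no observed back-door set.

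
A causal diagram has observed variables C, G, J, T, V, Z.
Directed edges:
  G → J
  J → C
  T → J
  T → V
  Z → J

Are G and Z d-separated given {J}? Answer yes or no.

No — G and Z are d-connected given {J}.

Bayes-Ball from G | {J} reaches {T,V,Z}.
Z ∈ reach(G|{J}) ⇒ G ⊥̸ Z | {J}.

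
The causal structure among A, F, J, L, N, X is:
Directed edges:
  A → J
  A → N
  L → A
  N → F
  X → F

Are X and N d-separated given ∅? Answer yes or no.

Yes — X ⊥ N | ∅.

Bayes-Ball from X | ∅ reaches {F}.
N ∉ reach(X|∅) ⇒ X ⊥ N | ∅.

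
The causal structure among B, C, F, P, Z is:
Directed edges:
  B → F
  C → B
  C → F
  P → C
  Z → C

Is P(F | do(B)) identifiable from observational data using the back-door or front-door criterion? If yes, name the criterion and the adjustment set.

P(F|do(B)): backdoor, adjust for {C}.

desc(B)\{B}={F}; candidates ⊆ {C,P,Z}.
size 0: {}; under {} B still reaches {C,F,P,Z} ∋ F.
{C}: B⊥F given {C} in G with B→· removed — back-door holds.
P(F|do(B)) = Σ_{C} P(F|B,C)·P(C).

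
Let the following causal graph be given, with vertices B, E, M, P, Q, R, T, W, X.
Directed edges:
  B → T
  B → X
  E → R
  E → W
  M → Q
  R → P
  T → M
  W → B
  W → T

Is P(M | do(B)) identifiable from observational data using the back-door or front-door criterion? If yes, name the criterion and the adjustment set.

P(M|do(B)): backdoor, adjust for {W}.

desc(B)\{B}={M,Q,T,X}; candidates ⊆ {E,P,R,W}.
size 0: {}; under {} B still reaches {E,M,P,Q,R,T,W} ∋ M.
{W}: B⊥M given {W} in G with B→· removed — back-door holds.
P(M|do(B)) = Σ_{W} P(M|B,W)·P(W).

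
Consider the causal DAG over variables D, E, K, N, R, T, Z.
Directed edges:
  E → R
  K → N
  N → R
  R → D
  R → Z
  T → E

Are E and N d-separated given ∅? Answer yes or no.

Bayes-Ball from E | ∅ reaches {D,R,T,Z}.
N ∉ reach(E|∅) ⇒ E ⊥ N | ∅.

Yes — E ⊥ N | ∅.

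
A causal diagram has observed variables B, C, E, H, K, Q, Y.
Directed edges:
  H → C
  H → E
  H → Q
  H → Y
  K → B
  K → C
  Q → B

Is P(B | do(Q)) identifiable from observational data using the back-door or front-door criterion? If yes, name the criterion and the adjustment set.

desc(Q)\{Q}={B}; candidates ⊆ {C,E,H,K,Y}.
∅: Q⊥B given ∅ in G with Q→· removed — back-door holds.
P(B|do(Q)) = P(B|Q) — no adjustment needed.

P(B|do(Q)): backdoor, adjust for ∅.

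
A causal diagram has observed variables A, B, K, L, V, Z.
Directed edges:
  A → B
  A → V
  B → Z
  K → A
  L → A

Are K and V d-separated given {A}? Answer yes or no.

Bayes-Ball from K | {A} reaches {L}.
V ∉ reach(K|{A}) ⇒ K ⊥ V | {A}.

Yes — K ⊥ V | {A}.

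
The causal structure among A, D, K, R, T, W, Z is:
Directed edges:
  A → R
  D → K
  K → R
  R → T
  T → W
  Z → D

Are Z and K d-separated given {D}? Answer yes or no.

Yes — Z ⊥ K | {D}.

Bayes-Ball from Z | {D} reaches ∅.
K ∉ reach(Z|{D}) ⇒ Z ⊥ K | {D}.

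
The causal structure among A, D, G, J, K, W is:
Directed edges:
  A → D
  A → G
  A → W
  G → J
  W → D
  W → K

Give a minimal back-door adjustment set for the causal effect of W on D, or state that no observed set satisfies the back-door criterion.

desc(W)\{W}={D,K}; candidates ⊆ {A,G,J}.
size 0: {}; under {} W still reaches {A,D,G,J} ∋ D.
{A}: W⊥D given {A} in G with W→· removed — back-door holds.

W→D: minimal back-door set {A}.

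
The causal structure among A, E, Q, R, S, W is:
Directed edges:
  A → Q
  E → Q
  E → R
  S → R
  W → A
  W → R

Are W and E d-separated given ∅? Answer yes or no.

Bayes-Ball from W | ∅ reaches {A,Q,R}.
E ∉ reach(W|∅) ⇒ W ⊥ E | ∅.

Yes — W ⊥ E | ∅.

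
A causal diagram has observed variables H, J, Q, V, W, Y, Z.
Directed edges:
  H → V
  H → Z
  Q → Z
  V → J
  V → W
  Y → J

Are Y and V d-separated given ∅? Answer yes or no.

Bayes-Ball from Y | ∅ reaches {J}.
V ∉ reach(Y|∅) ⇒ Y ⊥ V | ∅.

Yes — Y ⊥ V | ∅.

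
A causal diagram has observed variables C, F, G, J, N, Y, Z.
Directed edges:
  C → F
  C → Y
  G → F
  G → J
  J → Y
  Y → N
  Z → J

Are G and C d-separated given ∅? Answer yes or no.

Bayes-Ball from G | ∅ reaches {F,J,N,Y}.
C ∉ reach(G|∅) ⇒ G ⊥ C | ∅.

Yes — G ⊥ C | ∅.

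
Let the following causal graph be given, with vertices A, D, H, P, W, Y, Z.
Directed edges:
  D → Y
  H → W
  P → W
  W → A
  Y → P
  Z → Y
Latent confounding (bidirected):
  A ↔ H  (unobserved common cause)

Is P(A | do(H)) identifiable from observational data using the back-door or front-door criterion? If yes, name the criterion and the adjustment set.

desc(H)\{H}={A,W}; candidates ⊆ {D,P,Y,Z}.
H↔A: latent back-door arc(s) into H.
size 0: {}; under {} H still reaches {A} ∋ A.
size 1: {D}, {P}, {Y} …(+1); under {D} H still reaches {A} ∋ A.
size 2: {D,P}, {D,Y}, {D,Z} …(+3); under {D,P} H still reaches {A} ∋ A.
H↔A cannot be blocked by any observed set — no back-door set.
{W}: (i) intercepts every directed H→A path; (ii) no back-door H→{W}; (iii) {H} blocks every back-door {W}→A. Front-door holds.
P(A|do(H)) = Σ_{W} P(W|H) Σ_{H'} P(A|W,H')P(H').

P(A|do(H)): frontdoor, adjust for {W}.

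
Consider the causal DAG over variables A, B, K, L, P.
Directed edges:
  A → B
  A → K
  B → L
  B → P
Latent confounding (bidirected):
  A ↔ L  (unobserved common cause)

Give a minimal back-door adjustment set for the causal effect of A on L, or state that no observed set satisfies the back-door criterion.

A→L: no observed back-door set.

desc(A)\{A}={B,K,L,P}; candidates ⊆ {—}.
A↔L: latent back-door arc(s) into A.
size 0: {}; under {} A still reaches {L} ∋ L.
A↔L cannot be blocked by any observed set — no back-door set.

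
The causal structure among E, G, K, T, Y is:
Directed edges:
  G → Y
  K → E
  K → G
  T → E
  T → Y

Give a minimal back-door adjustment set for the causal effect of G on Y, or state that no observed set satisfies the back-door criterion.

desc(G)\{G}={Y}; candidates ⊆ {E,K,T}.
∅: G⊥Y given ∅ in G with G→· removed — back-door holds.

G→Y: minimal back-door set ∅.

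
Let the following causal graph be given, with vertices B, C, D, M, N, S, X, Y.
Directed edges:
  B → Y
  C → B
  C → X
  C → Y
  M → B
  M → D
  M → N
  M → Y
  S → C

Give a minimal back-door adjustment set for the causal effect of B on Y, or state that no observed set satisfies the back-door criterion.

desc(B)\{B}={Y}; candidates ⊆ {C,D,M,N,S,X}.
size 0: {}; under {} B still reaches {C,D,M,N,S,X,Y} ∋ Y.
size 1: {C}, {D}, {M} …(+3); under {C} B still reaches {D,M,N,Y} ∋ Y.
{C,M}: B⊥Y given {C,M} in G with B→· removed — back-door holds.

B→Y: minimal back-door set {C, M}.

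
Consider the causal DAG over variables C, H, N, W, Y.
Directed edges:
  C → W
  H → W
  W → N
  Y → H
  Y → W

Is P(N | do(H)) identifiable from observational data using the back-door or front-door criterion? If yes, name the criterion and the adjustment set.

desc(H)\{H}={N,W}; candidates ⊆ {C,Y}.
size 0: {}; under {} H still reaches {N,W,Y} ∋ N.
{Y}: H⊥N given {Y} in G with H→· removed — back-door holds.
P(N|do(H)) = Σ_{Y} P(N|H,Y)·P(Y).

P(N|do(H)): backdoor, adjust for {Y}.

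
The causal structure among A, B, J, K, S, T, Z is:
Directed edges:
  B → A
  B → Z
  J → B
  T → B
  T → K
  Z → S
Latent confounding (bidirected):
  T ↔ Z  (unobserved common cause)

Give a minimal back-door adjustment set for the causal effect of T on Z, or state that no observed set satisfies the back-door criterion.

desc(T)\{T}={A,B,K,S,Z}; candidates ⊆ {J}.
T↔Z: latent back-door arc(s) into T.
size 0: {}; under {} T still reaches {S,Z} ∋ Z.
size 1: {J}; under {J} T still reaches {S,Z} ∋ Z.
T↔Z cannot be blocked by any observed set — no back-door set.

T→Z: no observed back-door set.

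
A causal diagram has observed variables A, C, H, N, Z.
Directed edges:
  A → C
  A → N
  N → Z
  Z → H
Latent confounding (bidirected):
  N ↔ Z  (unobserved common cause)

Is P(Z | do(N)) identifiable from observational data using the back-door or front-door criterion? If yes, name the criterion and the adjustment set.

P(Z|do(N)): not identifiable (no BD/FD set).

desc(N)\{N}={H,Z}; candidates ⊆ {A,C}.
N↔Z: latent back-door arc(s) into N.
size 0: {}; under {} N still reaches {A,C,H,Z} ∋ Z.
size 1: {A}, {C}; under {A} N still reaches {H,Z} ∋ Z.
size 2: {A,C}; under {A,C} N still reaches {H,Z} ∋ Z.
N↔Z cannot be blocked by any observed set — no back-door set.
No mediator lies on a directed N→…→Z path.
Neither criterion identifies P(Z|do(N)) in this graph.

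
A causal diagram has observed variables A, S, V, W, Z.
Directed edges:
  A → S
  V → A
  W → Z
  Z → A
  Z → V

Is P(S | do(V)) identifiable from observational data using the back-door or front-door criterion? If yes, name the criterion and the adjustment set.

P(S|do(V)): backdoor, adjust for {Z}.

desc(V)\{V}={A,S}; candidates ⊆ {W,Z}.
size 0: {}; under {} V still reaches {A,S,W,Z} ∋ S.
{Z}: V⊥S given {Z} in G with V→· removed — back-door holds.
P(S|do(V)) = Σ_{Z} P(S|V,Z)·P(Z).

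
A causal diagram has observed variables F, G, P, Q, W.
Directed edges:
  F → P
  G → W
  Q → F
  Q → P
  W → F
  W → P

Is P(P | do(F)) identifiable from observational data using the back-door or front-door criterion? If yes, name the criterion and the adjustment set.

P(P|do(F)): backdoor, adjust for {Q, W}.

desc(F)\{F}={P}; candidates ⊆ {G,Q,W}.
size 0: {}; under {} F still reaches {G,P,Q,W} ∋ P.
size 1: {G}, {Q}, {W}; under {G} F still reaches {P,Q,W} ∋ P.
{Q,W}: F⊥P given {Q,W} in G with F→· removed — back-door holds.
P(P|do(F)) = Σ_{Q,W} P(P|F,Q,W)·P(Q,W).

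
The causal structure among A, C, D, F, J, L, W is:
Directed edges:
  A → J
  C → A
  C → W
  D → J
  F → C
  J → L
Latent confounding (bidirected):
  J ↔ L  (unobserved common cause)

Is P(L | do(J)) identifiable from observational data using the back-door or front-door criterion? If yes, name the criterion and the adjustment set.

P(L|do(J)): not identifiable (no BD/FD set).

desc(J)\{J}={L}; candidates ⊆ {A,C,D,F,W}.
J↔L: latent back-door arc(s) into J.
size 0: {}; under {} J still reaches {A,C,D,F,L,W} ∋ L.
size 1: {A}, {C}, {D} …(+2); under {A} J still reaches {D,L} ∋ L.
size 2: {A,C}, {A,D}, {A,F} …(+7); under {A,C} J still reaches {D,L} ∋ L.
J↔L cannot be blocked by any observed set — no back-door set.
No mediator lies on a directed J→…→L path.
Neither criterion identifies P(L|do(J)) in this graph.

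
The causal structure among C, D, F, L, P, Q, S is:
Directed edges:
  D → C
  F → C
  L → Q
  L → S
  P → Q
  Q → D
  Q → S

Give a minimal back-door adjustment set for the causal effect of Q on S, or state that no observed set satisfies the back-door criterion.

desc(Q)\{Q}={C,D,S}; candidates ⊆ {F,L,P}.
size 0: {}; under {} Q still reaches {L,P,S} ∋ S.
{L}: Q⊥S given {L} in G with Q→· removed — back-door holds.

Q→S: minimal back-door set {L}.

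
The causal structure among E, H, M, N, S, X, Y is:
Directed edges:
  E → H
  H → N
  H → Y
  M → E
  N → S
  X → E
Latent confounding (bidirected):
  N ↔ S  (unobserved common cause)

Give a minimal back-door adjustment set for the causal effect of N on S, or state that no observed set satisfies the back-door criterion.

desc(N)\{N}={S}; candidates ⊆ {E,H,M,X,Y}.
N↔S: latent back-door arc(s) into N.
size 0: {}; under {} N still reaches {E,H,M,S,X,Y} ∋ S.
size 1: {E}, {H}, {M} …(+2); under {E} N still reaches {H,S,Y} ∋ S.
size 2: {E,H}, {E,M}, {E,X} …(+7); under {E,H} N still reaches {S} ∋ S.
N↔S cannot be blocked by any observed set — no back-door set.

N→S: no observed back-door set.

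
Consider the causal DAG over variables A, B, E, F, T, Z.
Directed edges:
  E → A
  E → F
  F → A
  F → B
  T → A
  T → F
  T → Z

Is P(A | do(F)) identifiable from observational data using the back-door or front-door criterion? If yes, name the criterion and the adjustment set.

desc(F)\{F}={A,B}; candidates ⊆ {E,T,Z}.
size 0: {}; under {} F still reaches {A,E,T,Z} ∋ A.
size 1: {E}, {T}, {Z}; under {E} F still reaches {A,T,Z} ∋ A.
{E,T}: F⊥A given {E,T} in G with F→· removed — back-door holds.
P(A|do(F)) = Σ_{E,T} P(A|F,E,T)·P(E,T).

P(A|do(F)): backdoor, adjust for {E, T}.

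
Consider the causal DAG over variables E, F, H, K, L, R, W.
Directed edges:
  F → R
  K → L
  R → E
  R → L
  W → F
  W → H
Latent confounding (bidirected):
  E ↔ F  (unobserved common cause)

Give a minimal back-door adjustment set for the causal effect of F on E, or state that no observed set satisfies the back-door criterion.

desc(F)\{F}={E,L,R}; candidates ⊆ {H,K,W}.
F↔E: latent back-door arc(s) into F.
size 0: {}; under {} F still reaches {E,H,W} ∋ E.
size 1: {H}, {K}, {W}; under {H} F still reaches {E,W} ∋ E.
size 2: {H,K}, {H,W}, {K,W}; under {H,K} F still reaches {E,W} ∋ E.
F↔E cannot be blocked by any observed set — no back-door set.

F→E: no observed back-door set.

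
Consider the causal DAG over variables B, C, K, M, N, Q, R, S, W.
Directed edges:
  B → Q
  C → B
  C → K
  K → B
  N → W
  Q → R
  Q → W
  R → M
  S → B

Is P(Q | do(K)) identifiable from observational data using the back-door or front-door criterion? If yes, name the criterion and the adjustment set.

P(Q|do(K)): backdoor, adjust for {C}.

desc(K)\{K}={B,M,Q,R,W}; candidates ⊆ {C,N,S}.
size 0: {}; under {} K still reaches {B,C,M,Q,R,W} ∋ Q.
{C}: K⊥Q given {C} in G with K→· removed — back-door holds.
P(Q|do(K)) = Σ_{C} P(Q|K,C)·P(C).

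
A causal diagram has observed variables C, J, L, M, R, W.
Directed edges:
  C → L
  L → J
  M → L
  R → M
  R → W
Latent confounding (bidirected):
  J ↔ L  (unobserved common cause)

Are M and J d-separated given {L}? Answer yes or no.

No — M and J are d-connected given {L}.

Bayes-Ball from M | {L} reaches {C,J,R,W}.
J ∈ reach(M|{L}) ⇒ M ⊥̸ J | {L}.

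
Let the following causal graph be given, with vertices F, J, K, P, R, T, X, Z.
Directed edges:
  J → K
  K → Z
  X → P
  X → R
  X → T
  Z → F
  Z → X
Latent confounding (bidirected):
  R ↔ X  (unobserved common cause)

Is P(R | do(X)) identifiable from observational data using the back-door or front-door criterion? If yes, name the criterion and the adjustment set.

desc(X)\{X}={P,R,T}; candidates ⊆ {F,J,K,Z}.
X↔R: latent back-door arc(s) into X.
size 0: {}; under {} X still reaches {F,J,K,R,Z} ∋ R.
size 1: {F}, {J}, {K} …(+1); under {F} X still reaches {J,K,R,Z} ∋ R.
size 2: {F,J}, {F,K}, {F,Z} …(+3); under {F,J} X still reaches {K,R,Z} ∋ R.
X↔R cannot be blocked by any observed set — no back-door set.
No mediator lies on a directed X→…→R path.
Neither criterion identifies P(R|do(X)) in this graph.

P(R|do(X)): not identifiable (no BD/FD set).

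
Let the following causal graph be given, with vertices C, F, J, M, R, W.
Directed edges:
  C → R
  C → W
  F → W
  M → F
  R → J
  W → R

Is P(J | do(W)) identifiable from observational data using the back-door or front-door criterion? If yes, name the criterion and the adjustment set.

P(J|do(W)): backdoor, adjust for {C}.

desc(W)\{W}={J,R}; candidates ⊆ {C,F,M}.
size 0: {}; under {} W still reaches {C,F,J,M,R} ∋ J.
{C}: W⊥J given {C} in G with W→· removed — back-door holds.
P(J|do(W)) = Σ_{C} P(J|W,C)·P(C).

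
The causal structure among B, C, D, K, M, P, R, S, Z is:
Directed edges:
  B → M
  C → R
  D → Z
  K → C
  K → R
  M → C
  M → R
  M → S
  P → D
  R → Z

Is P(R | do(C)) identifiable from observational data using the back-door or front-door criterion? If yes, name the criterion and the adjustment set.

P(R|do(C)): backdoor, adjust for {K, M}.

desc(C)\{C}={R,Z}; candidates ⊆ {B,D,K,M,P,S}.
size 0: {}; under {} C still reaches {B,K,M,R,S,Z} ∋ R.
size 1: {B}, {D}, {K} …(+3); under {B} C still reaches {K,M,R,S,Z} ∋ R.
{K,M}: C⊥R given {K,M} in G with C→· removed — back-door holds.
P(R|do(C)) = Σ_{K,M} P(R|C,K,M)·P(K,M).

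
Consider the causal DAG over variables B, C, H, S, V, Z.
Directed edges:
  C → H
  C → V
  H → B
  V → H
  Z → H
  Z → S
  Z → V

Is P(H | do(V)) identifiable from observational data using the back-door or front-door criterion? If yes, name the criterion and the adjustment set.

P(H|do(V)): backdoor, adjust for {C, Z}.

desc(V)\{V}={B,H}; candidates ⊆ {C,S,Z}.
size 0: {}; under {} V still reaches {B,C,H,S,Z} ∋ H.
size 1: {C}, {S}, {Z}; under {C} V still reaches {B,H,S,Z} ∋ H.
{C,Z}: V⊥H given {C,Z} in G with V→· removed — back-door holds.
P(H|do(V)) = Σ_{C,Z} P(H|V,C,Z)·P(C,Z).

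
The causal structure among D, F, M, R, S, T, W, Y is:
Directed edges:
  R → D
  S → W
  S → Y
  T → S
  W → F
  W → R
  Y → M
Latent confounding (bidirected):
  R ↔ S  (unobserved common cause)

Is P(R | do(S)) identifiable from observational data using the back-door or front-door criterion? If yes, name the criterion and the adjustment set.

desc(S)\{S}={D,F,M,R,W,Y}; candidates ⊆ {T}.
S↔R: latent back-door arc(s) into S.
size 0: {}; under {} S still reaches {D,R,T} ∋ R.
size 1: {T}; under {T} S still reaches {D,R} ∋ R.
S↔R cannot be blocked by any observed set — no back-door set.
{W}: (i) intercepts every directed S→R path; (ii) no back-door S→{W}; (iii) {S} blocks every back-door {W}→R. Front-door holds.
P(R|do(S)) = Σ_{W} P(W|S) Σ_{S'} P(R|W,S')P(S').

P(R|do(S)): frontdoor, adjust for {W}.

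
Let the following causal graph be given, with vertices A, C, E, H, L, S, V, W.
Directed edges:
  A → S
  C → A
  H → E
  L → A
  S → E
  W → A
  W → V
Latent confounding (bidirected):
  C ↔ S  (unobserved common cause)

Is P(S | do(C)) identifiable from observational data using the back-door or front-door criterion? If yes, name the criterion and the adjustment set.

desc(C)\{C}={A,E,S}; candidates ⊆ {H,L,V,W}.
C↔S: latent back-door arc(s) into C.
size 0: {}; under {} C still reaches {E,S} ∋ S.
size 1: {H}, {L}, {V} …(+1); under {H} C still reaches {E,S} ∋ S.
size 2: {H,L}, {H,V}, {H,W} …(+3); under {H,L} C still reaches {E,S} ∋ S.
C↔S cannot be blocked by any observed set — no back-door set.
{A}: (i) intercepts every directed C→S path; (ii) no back-door C→{A}; (iii) {C} blocks every back-door {A}→S. Front-door holds.
P(S|do(C)) = Σ_{A} P(A|C) Σ_{C'} P(S|A,C')P(C').

P(S|do(C)): frontdoor, adjust for {A}.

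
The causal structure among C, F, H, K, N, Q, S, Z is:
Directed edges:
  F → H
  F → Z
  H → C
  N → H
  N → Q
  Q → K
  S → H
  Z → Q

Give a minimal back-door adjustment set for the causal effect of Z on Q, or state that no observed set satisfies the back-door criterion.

Z→Q: minimal back-door set ∅.

desc(Z)\{Z}={K,Q}; candidates ⊆ {C,F,H,N,S}.
∅: Z⊥Q given ∅ in G with Z→· removed — back-door holds.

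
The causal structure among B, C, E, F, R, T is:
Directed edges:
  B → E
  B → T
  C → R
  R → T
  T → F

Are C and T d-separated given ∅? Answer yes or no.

Bayes-Ball from C | ∅ reaches {F,R,T}.
T ∈ reach(C|∅) ⇒ C ⊥̸ T | ∅.

No — C and T are d-connected given ∅.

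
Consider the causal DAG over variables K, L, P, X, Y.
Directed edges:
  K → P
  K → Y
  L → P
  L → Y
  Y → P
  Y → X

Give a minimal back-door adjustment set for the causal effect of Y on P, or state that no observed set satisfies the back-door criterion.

desc(Y)\{Y}={P,X}; candidates ⊆ {K,L}.
size 0: {}; under {} Y still reaches {K,L,P} ∋ P.
size 1: {K}, {L}; under {K} Y still reaches {L,P} ∋ P.
{K,L}: Y⊥P given {K,L} in G with Y→· removed — back-door holds.

Y→P: minimal back-door set {K, L}.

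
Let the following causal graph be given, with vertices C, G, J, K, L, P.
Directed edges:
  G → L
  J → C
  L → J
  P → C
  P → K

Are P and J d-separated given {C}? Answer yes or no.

No — P and J are d-connected given {C}.

Bayes-Ball from P | {C} reaches {G,J,K,L}.
J ∈ reach(P|{C}) ⇒ P ⊥̸ J | {C}.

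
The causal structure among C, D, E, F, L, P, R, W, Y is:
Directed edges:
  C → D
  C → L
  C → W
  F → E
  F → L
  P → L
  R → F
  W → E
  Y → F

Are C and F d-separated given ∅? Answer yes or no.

Yes — C ⊥ F | ∅.

Bayes-Ball from C | ∅ reaches {D,E,L,W}.
F ∉ reach(C|∅) ⇒ C ⊥ F | ∅.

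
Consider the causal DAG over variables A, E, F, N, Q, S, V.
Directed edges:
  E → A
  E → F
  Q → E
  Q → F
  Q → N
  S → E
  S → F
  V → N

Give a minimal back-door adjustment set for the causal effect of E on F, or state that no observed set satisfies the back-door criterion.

desc(E)\{E}={A,F}; candidates ⊆ {N,Q,S,V}.
size 0: {}; under {} E still reaches {F,N,Q,S} ∋ F.
size 1: {N}, {Q}, {S} …(+1); under {N} E still reaches {F,Q,S,V} ∋ F.
{Q,S}: E⊥F given {Q,S} in G with E→· removed — back-door holds.

E→F: minimal back-door set {Q, S}.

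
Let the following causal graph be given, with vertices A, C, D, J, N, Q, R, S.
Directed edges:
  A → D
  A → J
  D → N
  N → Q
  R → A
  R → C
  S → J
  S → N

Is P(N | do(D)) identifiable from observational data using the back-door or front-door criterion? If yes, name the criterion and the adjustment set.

P(N|do(D)): backdoor, adjust for ∅.

desc(D)\{D}={N,Q}; candidates ⊆ {A,C,J,R,S}.
∅: D⊥N given ∅ in G with D→· removed — back-door holds.
P(N|do(D)) = P(N|D) — no adjustment needed.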